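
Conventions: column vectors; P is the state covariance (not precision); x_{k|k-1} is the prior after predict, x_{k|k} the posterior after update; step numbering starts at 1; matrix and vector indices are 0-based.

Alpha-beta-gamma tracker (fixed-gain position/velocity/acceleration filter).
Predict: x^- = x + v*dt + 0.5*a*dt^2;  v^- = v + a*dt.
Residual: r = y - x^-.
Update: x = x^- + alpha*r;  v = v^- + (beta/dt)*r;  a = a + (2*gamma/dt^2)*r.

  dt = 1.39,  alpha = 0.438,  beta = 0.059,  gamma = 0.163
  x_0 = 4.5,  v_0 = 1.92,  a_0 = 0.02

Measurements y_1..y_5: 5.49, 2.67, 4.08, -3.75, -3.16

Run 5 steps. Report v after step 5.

v_post = -7.1178

step 1: x_pred=7.1881  r=-1.6981  x^+=6.4443  v^+=1.8757  a^+=-0.2665
step 2: x_pred=8.7941  r=-6.1241  x^+=6.1118  v^+=1.2453  a^+=-1.2998
step 3: x_pred=6.5870  r=-2.5070  x^+=5.4890  v^+=-0.6679  a^+=-1.7228
step 4: x_pred=2.8963  r=-6.6463  x^+=-0.0148  v^+=-3.3447  a^+=-2.8443
step 5: x_pred=-7.4117  r=4.2517  x^+=-5.5494  v^+=-7.1178  a^+=-2.1269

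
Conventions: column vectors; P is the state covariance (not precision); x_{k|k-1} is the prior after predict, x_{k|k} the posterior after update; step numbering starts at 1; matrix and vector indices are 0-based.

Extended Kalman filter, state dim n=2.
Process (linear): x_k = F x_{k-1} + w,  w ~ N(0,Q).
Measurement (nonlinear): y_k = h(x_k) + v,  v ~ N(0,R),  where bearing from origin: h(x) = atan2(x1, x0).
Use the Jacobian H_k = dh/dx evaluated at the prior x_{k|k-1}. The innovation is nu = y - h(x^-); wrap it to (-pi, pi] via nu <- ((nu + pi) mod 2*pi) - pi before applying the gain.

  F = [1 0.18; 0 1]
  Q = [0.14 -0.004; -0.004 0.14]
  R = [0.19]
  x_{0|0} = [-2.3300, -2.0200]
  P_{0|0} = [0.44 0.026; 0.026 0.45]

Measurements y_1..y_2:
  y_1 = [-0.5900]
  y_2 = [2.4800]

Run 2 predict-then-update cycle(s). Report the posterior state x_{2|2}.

step 1: x^-=[-2.6936, -2.0200]  P^-=[0.6039 0.1030; 0.1030 0.5900]  H_jac=[0.1782 -0.2376]  S=[0.2338]  K=[0.3557; -0.5212]  nu=[1.9081]  x^+=[-2.0149, -3.0145]  P^+=[0.5744 0.1463; 0.1463 0.5265]
step 2: x^-=[-2.5575, -3.0145]  P^-=[0.7841 0.2371; 0.2371 0.6665]  H_jac=[0.1929 -0.1636]  S=[0.2221]  K=[0.5064; -0.2852]  nu=[-1.5288]  x^+=[-3.3317, -2.5785]  P^+=[0.7272 0.2692; 0.2692 0.6484]

x_post = [-3.3317, -2.5785]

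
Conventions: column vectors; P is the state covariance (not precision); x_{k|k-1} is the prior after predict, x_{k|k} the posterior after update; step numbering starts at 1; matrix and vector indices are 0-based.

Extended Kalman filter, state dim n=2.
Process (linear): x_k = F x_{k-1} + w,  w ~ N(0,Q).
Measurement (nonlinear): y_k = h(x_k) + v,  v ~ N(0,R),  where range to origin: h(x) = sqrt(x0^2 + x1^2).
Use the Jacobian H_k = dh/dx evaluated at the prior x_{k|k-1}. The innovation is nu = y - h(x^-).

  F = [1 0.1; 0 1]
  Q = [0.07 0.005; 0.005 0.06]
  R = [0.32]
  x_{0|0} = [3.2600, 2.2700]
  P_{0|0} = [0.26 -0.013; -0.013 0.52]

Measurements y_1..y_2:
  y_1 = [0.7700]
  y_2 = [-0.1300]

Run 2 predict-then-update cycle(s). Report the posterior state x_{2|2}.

step 1: x^-=[3.4870, 2.2700]  P^-=[0.3326 0.0440; 0.0440 0.5800]  H_jac=[0.8381 0.5456]  S=[0.7665]  K=[0.3950; 0.4610]  nu=[-3.3908]  x^+=[2.1477, 0.7070]  P^+=[0.2130 -0.0956; -0.0956 0.4171]
step 2: x^-=[2.2184, 0.7070]  P^-=[0.2681 -0.0488; -0.0488 0.4771]  H_jac=[0.9528 0.3037]  S=[0.5791]  K=[0.4155; 0.1698]  nu=[-2.4583]  x^+=[1.1971, 0.2895]  P^+=[0.1681 -0.0897; -0.0897 0.4604]

x_post = [1.1971, 0.2895]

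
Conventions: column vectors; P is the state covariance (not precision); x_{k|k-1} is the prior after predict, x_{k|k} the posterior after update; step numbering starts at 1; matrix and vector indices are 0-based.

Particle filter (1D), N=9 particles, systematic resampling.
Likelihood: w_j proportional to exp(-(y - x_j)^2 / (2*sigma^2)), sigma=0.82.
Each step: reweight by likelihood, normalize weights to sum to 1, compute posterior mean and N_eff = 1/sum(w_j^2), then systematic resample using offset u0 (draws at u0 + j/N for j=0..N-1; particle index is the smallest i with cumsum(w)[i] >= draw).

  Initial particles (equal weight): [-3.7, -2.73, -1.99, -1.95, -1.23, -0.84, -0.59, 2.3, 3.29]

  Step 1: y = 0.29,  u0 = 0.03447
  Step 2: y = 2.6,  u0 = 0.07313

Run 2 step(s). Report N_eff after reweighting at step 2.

N_eff = 5.6652

step 1: w=[0.0000, 0.0009, 0.0171, 0.0196, 0.1464, 0.3157, 0.4588, 0.0405, 0.0010]  mean=-0.6943  Neff=2.9946  idx=[3, 4, 5, 5, 5, 6, 6, 6, 6]
step 2: w=[0.0001, 0.0072, 0.0594, 0.0594, 0.0594, 0.2036, 0.2036, 0.2036, 0.2036]  mean=-0.6393  Neff=5.6652  idx=[3, 4, 5, 6, 6, 7, 7, 8, 8]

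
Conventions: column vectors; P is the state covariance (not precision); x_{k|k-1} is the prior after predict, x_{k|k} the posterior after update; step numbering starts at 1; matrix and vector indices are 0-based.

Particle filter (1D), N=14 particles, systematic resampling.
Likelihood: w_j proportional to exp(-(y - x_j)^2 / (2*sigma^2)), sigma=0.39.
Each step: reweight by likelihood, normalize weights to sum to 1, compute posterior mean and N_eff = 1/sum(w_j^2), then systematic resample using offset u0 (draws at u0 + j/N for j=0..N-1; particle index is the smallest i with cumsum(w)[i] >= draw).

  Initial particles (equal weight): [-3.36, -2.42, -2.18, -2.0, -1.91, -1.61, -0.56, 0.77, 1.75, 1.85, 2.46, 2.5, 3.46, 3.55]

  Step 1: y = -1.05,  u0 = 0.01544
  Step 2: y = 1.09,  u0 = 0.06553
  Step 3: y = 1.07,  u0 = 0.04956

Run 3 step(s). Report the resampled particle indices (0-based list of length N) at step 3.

resampled_idx = [0, 1, 2, 3, 4, 5, 6, 7, 8, 9, 10, 11, 12, 13]

step 1: w=[0.0000, 0.0022, 0.0155, 0.0532, 0.0909, 0.3687, 0.4695, 0.0000, 0.0000, 0.0000, 0.0000, 0.0000, 0.0000, 0.0000]  mean=-1.1756  Neff=2.7196  idx=[2, 4, 4, 5, 5, 5, 5, 5, 6, 6, 6, 6, 6, 6]
step 2: w=[0.0000, 0.0000, 0.0000, 0.0000, 0.0000, 0.0000, 0.0000, 0.0000, 0.1667, 0.1667, 0.1667, 0.1667, 0.1667, 0.1667]  mean=-0.5600  Neff=6.0000  idx=[8, 8, 9, 9, 10, 10, 10, 11, 11, 12, 12, 13, 13, 13]
step 3: w=[0.0714, 0.0714, 0.0714, 0.0714, 0.0714, 0.0714, 0.0714, 0.0714, 0.0714, 0.0714, 0.0714, 0.0714, 0.0714, 0.0714]  mean=-0.5600  Neff=14.0000  idx=[0, 1, 2, 3, 4, 5, 6, 7, 8, 9, 10, 11, 12, 13]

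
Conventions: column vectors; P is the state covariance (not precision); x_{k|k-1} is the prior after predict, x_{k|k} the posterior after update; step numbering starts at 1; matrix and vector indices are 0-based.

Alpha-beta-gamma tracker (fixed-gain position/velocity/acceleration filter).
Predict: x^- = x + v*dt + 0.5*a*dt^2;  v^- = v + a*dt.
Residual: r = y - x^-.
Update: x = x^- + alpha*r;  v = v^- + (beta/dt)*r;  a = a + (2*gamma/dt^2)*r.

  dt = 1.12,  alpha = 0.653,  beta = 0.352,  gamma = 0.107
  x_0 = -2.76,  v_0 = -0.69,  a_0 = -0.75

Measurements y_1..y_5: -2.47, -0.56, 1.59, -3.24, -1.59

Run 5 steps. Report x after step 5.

x_post = -1.4202

step 1: x_pred=-4.0032  r=1.5332  x^+=-3.0020  v^+=-1.0481  a^+=-0.4884
step 2: x_pred=-4.4823  r=3.9223  x^+=-1.9210  v^+=-0.3625  a^+=0.1807
step 3: x_pred=-2.2137  r=3.8037  x^+=0.2701  v^+=1.0354  a^+=0.8296
step 4: x_pred=1.9501  r=-5.1901  x^+=-1.4391  v^+=0.3334  a^+=-0.0558
step 5: x_pred=-1.1007  r=-0.4893  x^+=-1.4202  v^+=0.1171  a^+=-0.1393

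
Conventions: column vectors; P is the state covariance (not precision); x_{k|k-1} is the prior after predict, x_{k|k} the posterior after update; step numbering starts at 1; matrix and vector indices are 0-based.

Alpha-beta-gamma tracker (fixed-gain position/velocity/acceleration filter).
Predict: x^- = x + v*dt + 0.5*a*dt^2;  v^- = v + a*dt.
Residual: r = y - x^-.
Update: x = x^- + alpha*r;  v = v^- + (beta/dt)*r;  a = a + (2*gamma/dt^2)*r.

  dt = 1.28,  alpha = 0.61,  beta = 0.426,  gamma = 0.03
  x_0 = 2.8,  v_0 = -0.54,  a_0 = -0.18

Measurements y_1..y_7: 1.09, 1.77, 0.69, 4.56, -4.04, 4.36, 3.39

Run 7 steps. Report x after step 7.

x_post = 2.9408

step 1: x_pred=1.9613  r=-0.8713  x^+=1.4298  v^+=-1.0604  a^+=-0.2119
step 2: x_pred=-0.1011  r=1.8711  x^+=1.0403  v^+=-0.7089  a^+=-0.1434
step 3: x_pred=0.0154  r=0.6746  x^+=0.4269  v^+=-0.6679  a^+=-0.1187
step 4: x_pred=-0.5253  r=5.0853  x^+=2.5767  v^+=0.8726  a^+=0.0675
step 5: x_pred=3.7490  r=-7.7890  x^+=-1.0023  v^+=-1.6332  a^+=-0.2177
step 6: x_pred=-3.2712  r=7.6312  x^+=1.3838  v^+=0.6279  a^+=0.0618
step 7: x_pred=2.2381  r=1.1519  x^+=2.9408  v^+=1.0903  a^+=0.1039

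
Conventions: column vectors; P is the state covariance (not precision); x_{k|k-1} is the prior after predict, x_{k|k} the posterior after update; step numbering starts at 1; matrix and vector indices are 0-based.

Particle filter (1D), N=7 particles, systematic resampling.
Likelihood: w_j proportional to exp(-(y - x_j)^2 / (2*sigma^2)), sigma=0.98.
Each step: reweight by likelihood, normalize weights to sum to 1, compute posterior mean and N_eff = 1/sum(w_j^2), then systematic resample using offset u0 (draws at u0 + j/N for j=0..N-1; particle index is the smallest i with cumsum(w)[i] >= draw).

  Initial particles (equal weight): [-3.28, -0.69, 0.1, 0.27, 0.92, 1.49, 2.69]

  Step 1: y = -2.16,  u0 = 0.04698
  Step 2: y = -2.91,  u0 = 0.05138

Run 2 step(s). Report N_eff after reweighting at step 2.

step 1: w=[0.5368, 0.3349, 0.0722, 0.0477, 0.0074, 0.0010, 0.0000]  mean=-1.9635  Neff=2.4517  idx=[0, 0, 0, 0, 1, 1, 2]
step 2: w=[0.2395, 0.2395, 0.2395, 0.2395, 0.0198, 0.0198, 0.0023]  mean=-3.1698  Neff=4.3421  idx=[0, 0, 1, 2, 2, 3, 3]

N_eff = 4.3421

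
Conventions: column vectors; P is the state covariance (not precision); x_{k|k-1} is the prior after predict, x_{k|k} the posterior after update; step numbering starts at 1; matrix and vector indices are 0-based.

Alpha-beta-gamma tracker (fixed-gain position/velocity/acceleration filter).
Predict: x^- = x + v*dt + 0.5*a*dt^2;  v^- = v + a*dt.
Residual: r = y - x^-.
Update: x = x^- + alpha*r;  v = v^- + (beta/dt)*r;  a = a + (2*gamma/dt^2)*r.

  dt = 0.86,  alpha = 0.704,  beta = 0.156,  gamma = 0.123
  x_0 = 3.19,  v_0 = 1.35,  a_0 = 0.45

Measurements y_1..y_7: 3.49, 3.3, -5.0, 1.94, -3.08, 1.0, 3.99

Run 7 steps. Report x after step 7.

x_post = 1.3703

step 1: x_pred=4.5174  r=-1.0274  x^+=3.7941  v^+=1.5506  a^+=0.1083
step 2: x_pred=5.1677  r=-1.8677  x^+=3.8528  v^+=1.3050  a^+=-0.5129
step 3: x_pred=4.7854  r=-9.7854  x^+=-2.1035  v^+=-0.9112  a^+=-3.7677
step 4: x_pred=-4.2805  r=6.2205  x^+=0.0987  v^+=-3.0231  a^+=-1.6987
step 5: x_pred=-3.1293  r=0.0493  x^+=-3.0946  v^+=-4.4750  a^+=-1.6823
step 6: x_pred=-7.5652  r=8.5652  x^+=-1.5353  v^+=-4.3681  a^+=1.1666
step 7: x_pred=-4.8605  r=8.8505  x^+=1.3703  v^+=-1.7594  a^+=4.1104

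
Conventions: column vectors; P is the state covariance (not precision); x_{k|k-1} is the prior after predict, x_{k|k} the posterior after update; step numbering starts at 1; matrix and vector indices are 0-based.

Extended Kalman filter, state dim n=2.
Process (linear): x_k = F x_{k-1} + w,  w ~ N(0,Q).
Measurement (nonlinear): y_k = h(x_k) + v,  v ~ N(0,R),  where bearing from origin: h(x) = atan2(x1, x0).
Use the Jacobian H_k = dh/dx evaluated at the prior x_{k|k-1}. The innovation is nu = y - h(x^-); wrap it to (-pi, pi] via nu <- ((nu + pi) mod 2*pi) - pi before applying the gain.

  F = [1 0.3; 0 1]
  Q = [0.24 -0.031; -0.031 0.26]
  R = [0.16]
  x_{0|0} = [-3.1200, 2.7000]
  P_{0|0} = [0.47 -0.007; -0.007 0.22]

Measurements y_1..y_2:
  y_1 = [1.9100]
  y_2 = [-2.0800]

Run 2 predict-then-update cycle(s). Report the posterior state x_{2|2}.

step 1: x^-=[-2.3100, 2.7000]  P^-=[0.7256 0.0280; 0.0280 0.4800]  H_jac=[-0.2138 -0.1830]  S=[0.2114]  K=[-0.7581; -0.4437]  nu=[-0.3685]  x^+=[-2.0306, 2.8635]  P^+=[0.6041 -0.0431; -0.0431 0.4384]
step 2: x^-=[-1.1716, 2.8635]  P^-=[0.8577 0.0574; 0.0574 0.6984]  H_jac=[-0.2991 -0.1224]  S=[0.2514]  K=[-1.0484; -0.4083]  nu=[2.2440]  x^+=[-3.5243, 1.9473]  P^+=[0.5813 -0.0502; -0.0502 0.6565]

x_post = [-3.5243, 1.9473]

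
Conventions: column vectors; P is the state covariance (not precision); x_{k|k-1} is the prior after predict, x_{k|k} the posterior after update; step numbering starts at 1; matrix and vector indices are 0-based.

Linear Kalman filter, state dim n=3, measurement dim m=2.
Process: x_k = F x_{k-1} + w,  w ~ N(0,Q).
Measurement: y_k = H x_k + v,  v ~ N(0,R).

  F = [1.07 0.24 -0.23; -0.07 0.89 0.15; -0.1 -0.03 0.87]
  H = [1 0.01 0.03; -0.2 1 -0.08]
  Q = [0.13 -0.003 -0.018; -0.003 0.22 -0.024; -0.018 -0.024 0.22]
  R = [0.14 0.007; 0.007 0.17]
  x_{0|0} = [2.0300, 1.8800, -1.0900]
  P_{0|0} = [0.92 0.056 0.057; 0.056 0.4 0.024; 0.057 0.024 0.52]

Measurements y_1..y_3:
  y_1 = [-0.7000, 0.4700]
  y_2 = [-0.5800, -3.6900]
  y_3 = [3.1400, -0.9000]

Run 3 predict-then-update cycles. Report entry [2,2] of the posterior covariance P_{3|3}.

P_post[2,2] = 0.6165

step 1: x^-=[2.8740, 1.3676, -1.2077]  P^-=[1.2319 0.0540 -0.1670; 0.0540 0.5513 0.0489; -0.1670 0.0489 0.6123]  S=[1.3636 -0.1657; -0.1657 0.7397]  K=[0.8951 -0.0416; 0.1366 0.7560; -0.1060 0.0213]  nu=[-3.5514, -0.4194]  x^+=[-0.2874, 0.5656, -0.8401]  P^+=[0.1258 0.0217 -0.0330; 0.0217 0.1373 0.0439; -0.0330 0.0439 0.5959]
step 2: x^-=[0.0214, 0.3975, -0.7191]  P^-=[0.3360 0.0034 -0.1749; 0.0034 0.3525 0.0854; -0.1749 0.0854 0.6760]  S=[0.4663 -0.0373; -0.0373 0.5197]  K=[0.7058 -0.0451; 0.0740 0.6692; -0.3214 0.1045]  nu=[-0.5838, -4.1407]  x^+=[-0.2040, -2.4168, -0.9643]  P^+=[0.1003 0.0123 -0.0634; 0.0123 0.1209 0.0524; -0.0634 0.0524 0.6196]
step 3: x^-=[-0.5765, -2.2813, -0.7461]  P^-=[0.3163 -0.0146 -0.2034; -0.0146 0.3440 0.0984; -0.2034 0.0984 0.6985]  S=[0.4445 -0.0487; -0.0487 0.5147]  K=[0.6915 -0.0542; 0.0542 0.6639; -0.3947 0.1244]  nu=[3.7617, 1.2063]  x^+=[1.9594, -1.2764, -2.0808]  P^+=[0.0985 0.0095 -0.0734; 0.0095 0.1194 0.0530; -0.0734 0.0530 0.6165]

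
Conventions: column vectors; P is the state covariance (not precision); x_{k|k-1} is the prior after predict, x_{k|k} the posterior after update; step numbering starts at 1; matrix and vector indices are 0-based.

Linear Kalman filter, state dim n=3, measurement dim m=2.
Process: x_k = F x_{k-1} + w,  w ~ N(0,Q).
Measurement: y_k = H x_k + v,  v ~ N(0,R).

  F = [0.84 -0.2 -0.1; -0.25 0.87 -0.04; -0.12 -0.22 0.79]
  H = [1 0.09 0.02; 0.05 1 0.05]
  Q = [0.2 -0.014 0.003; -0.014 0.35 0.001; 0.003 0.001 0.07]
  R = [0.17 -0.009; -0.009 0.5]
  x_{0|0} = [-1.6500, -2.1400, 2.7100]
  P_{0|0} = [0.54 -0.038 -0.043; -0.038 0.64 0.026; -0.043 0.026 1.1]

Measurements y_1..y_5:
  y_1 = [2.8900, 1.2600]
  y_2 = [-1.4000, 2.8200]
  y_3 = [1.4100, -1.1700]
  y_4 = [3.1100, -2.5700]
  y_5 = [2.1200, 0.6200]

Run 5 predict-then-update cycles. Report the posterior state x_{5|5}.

step 1: x^-=[-1.2290, -1.5577, 2.8097]  P^-=[0.6387 -0.2657 -0.1366; -0.2657 0.8838 -0.1118; -0.1366 -0.1118 0.7924]  S=[0.7624 -0.1734; -0.1734 1.3489]  K=[0.7851 -0.0775; -0.1044 0.6278; -0.1905 -0.0831]  nu=[4.2030, 2.7387]  x^+=[1.8585, -0.2772, 1.7815]  P^+=[0.1395 -0.0508 -0.0400; -0.0508 0.3212 -0.0759; -0.0400 -0.0759 0.7609]
step 2: x^-=[1.4384, -0.7770, 1.2453]  P^-=[0.3397 -0.1295 -0.0656; -0.1295 0.6296 -0.1229; -0.0656 -0.1229 0.5937]  S=[0.4886 -0.0712; -0.0712 1.1064]  K=[0.6595 -0.0622; -0.0735 0.5529; -0.1467 -0.0967]  nu=[-2.7934, 3.4628]  x^+=[-0.6193, 1.3430, 1.3203]  P^+=[0.1170 -0.0414 -0.0289; -0.0414 0.2829 -0.0743; -0.0289 -0.0743 0.5749]
step 3: x^-=[-0.9209, 1.2704, 0.8219]  P^-=[0.3154 -0.1117 -0.0445; -0.1117 0.5950 -0.1119; -0.0445 -0.1119 0.4733]  S=[0.4681 -0.0565; -0.0565 1.0744]  K=[0.6435 -0.0576; -0.0639 0.5400; -0.1072 -0.0899]  nu=[2.2001, -2.4354]  x^+=[0.6350, -0.1855, 0.8050]  P^+=[0.1139 -0.0392 -0.0207; -0.0392 0.2759 -0.0659; -0.0207 -0.0659 0.4603]
step 4: x^-=[0.4900, -0.3524, 0.6005]  P^-=[0.3100 -0.1093 -0.0314; -0.1093 0.5879 -0.1029; -0.0314 -0.1029 0.3970]  S=[0.4636 -0.0541; -0.0541 1.0683]  K=[0.6394 -0.0569; -0.0634 0.5372; -0.0803 -0.0833]  nu=[2.6397, -2.2722]  x^+=[2.3072, -1.7402, 0.5778]  P^+=[0.1130 -0.0391 -0.0153; -0.0391 0.2741 -0.0595; -0.0153 -0.0595 0.3874]
step 5: x^-=[2.2283, -2.1139, 0.5625]  P^-=[0.3079 -0.1096 -0.0229; -0.1096 0.5860 -0.0969; -0.0229 -0.0969 0.3482]  S=[0.4618 -0.0541; -0.0541 1.0669]  K=[0.6377 -0.0570; -0.0644 0.5363; -0.0626 -0.0787]  nu=[0.0707, 2.5944]  x^+=[2.1255, -0.7271, 0.3538]  P^+=[0.1127 -0.0393 -0.0118; -0.0393 0.2735 -0.0552; -0.0118 -0.0552 0.3403]

x_post = [2.1255, -0.7271, 0.3538]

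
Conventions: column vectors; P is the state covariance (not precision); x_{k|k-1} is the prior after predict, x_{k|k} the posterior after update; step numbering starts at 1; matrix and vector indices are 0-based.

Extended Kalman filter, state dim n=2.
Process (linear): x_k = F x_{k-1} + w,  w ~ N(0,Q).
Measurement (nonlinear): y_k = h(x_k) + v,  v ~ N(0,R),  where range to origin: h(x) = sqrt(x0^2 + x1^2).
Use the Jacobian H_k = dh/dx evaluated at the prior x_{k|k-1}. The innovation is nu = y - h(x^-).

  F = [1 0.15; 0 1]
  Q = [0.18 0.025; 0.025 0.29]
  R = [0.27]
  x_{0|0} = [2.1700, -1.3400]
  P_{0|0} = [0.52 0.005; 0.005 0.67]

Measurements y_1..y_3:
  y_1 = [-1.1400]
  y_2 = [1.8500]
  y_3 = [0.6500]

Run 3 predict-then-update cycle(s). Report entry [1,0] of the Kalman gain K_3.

step 1: x^-=[1.9690, -1.3400]  P^-=[0.7166 0.1305; 0.1305 0.9600]  H_jac=[0.8267 -0.5626]  S=[0.9422]  K=[0.5508; -0.4587]  nu=[-3.5217]  x^+=[0.0292, 0.2755]  P^+=[0.4307 0.3686; 0.3686 0.7617]
step 2: x^-=[0.0706, 0.2755]  P^-=[0.7384 0.5078; 0.5078 1.0517]  H_jac=[0.2481 0.9687]  S=[1.5466]  K=[0.4366; 0.7403]  nu=[1.5656]  x^+=[0.7540, 1.4344]  P^+=[0.4437 0.0080; 0.0080 0.2043]
step 3: x^-=[0.9692, 1.4344]  P^-=[0.6307 0.0637; 0.0637 0.4943]  H_jac=[0.5599 0.8286]  S=[0.8661]  K=[0.4686; 0.5140]  nu=[-1.0812]  x^+=[0.4626, 0.8787]  P^+=[0.4405 -0.1449; -0.1449 0.2654]

K[1,0] = 0.5140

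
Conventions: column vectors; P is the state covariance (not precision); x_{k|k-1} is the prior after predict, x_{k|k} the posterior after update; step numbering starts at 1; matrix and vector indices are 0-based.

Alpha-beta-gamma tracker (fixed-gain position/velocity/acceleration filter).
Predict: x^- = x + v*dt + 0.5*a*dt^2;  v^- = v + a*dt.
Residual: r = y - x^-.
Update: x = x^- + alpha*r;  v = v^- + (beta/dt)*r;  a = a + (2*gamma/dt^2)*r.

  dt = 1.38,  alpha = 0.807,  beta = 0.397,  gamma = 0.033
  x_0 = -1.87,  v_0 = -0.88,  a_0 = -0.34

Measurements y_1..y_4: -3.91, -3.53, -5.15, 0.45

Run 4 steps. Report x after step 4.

step 1: x_pred=-3.4081  r=-0.5019  x^+=-3.8131  v^+=-1.4936  a^+=-0.3574
step 2: x_pred=-6.2146  r=2.6846  x^+=-4.0481  v^+=-1.2145  a^+=-0.2644
step 3: x_pred=-5.9758  r=0.8258  x^+=-5.3094  v^+=-1.3417  a^+=-0.2357
step 4: x_pred=-7.3854  r=7.8354  x^+=-1.0622  v^+=0.5871  a^+=0.0358

x_post = -1.0622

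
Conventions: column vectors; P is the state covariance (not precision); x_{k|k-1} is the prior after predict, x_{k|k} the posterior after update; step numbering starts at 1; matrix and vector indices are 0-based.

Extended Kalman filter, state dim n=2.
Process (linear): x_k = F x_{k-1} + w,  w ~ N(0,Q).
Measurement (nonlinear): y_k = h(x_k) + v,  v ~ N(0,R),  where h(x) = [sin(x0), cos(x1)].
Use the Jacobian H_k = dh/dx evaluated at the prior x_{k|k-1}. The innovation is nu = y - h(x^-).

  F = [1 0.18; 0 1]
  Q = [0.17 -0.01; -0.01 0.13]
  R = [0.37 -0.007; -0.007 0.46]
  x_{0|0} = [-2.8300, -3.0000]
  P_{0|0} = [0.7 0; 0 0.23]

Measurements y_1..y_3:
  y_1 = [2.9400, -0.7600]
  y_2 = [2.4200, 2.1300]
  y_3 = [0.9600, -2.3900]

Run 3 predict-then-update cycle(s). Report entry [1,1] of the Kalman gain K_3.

step 1: x^-=[-3.3700, -3.0000]  P^-=[0.8775 0.0314; 0.0314 0.3600]  H_jac=[-0.9740 0.0000; 0.0000 0.1411]  S=[1.2025 -0.0113; -0.0113 0.4672]  K=[-0.7108 -0.0077; -0.0244 0.1082]  nu=[2.7136, 0.2300]  x^+=[-5.3007, -3.0414]  P^+=[0.2700 0.0101; 0.0101 0.3538]
step 2: x^-=[-5.8481, -3.0414]  P^-=[0.4550 0.0637; 0.0637 0.4838]  H_jac=[0.9068 0.0000; 0.0000 0.1000]  S=[0.7442 -0.0012; -0.0012 0.4648]  K=[0.5545 0.0152; 0.0778 0.1043]  nu=[1.9985, 3.1250]  x^+=[-4.6925, -2.5599]  P^+=[0.2261 0.0309; 0.0309 0.4742]
step 3: x^-=[-5.1533, -2.5599]  P^-=[0.4226 0.1063; 0.1063 0.6042]  H_jac=[0.4268 0.0000; 0.0000 0.5495]  S=[0.4470 0.0179; 0.0179 0.6424]  K=[0.4003 0.0798; 0.0809 0.5145]  nu=[0.0556, -1.5545]  x^+=[-5.2550, -3.3552]  P^+=[0.3458 0.0617; 0.0617 0.4297]

K[1,1] = 0.5145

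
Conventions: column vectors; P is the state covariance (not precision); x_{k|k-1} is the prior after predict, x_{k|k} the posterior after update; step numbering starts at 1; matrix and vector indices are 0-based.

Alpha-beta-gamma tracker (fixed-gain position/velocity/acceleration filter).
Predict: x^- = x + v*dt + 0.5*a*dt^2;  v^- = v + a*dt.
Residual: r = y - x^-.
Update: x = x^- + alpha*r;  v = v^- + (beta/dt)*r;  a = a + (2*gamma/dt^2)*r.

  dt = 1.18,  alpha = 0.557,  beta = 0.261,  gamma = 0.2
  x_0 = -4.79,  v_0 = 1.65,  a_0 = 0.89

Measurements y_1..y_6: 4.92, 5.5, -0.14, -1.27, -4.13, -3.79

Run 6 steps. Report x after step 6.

x_post = -10.4495

step 1: x_pred=-2.2234  r=7.1434  x^+=1.7555  v^+=4.2802  a^+=2.9421
step 2: x_pred=8.8544  r=-3.3544  x^+=6.9860  v^+=7.0099  a^+=1.9785
step 3: x_pred=16.6352  r=-16.7752  x^+=7.2914  v^+=5.6341  a^+=-2.8406
step 4: x_pred=11.9620  r=-13.2320  x^+=4.5918  v^+=-0.6445  a^+=-6.6418
step 5: x_pred=-0.7928  r=-3.3372  x^+=-2.6516  v^+=-9.2200  a^+=-7.6005
step 6: x_pred=-18.8227  r=15.0327  x^+=-10.4495  v^+=-14.8636  a^+=-3.2820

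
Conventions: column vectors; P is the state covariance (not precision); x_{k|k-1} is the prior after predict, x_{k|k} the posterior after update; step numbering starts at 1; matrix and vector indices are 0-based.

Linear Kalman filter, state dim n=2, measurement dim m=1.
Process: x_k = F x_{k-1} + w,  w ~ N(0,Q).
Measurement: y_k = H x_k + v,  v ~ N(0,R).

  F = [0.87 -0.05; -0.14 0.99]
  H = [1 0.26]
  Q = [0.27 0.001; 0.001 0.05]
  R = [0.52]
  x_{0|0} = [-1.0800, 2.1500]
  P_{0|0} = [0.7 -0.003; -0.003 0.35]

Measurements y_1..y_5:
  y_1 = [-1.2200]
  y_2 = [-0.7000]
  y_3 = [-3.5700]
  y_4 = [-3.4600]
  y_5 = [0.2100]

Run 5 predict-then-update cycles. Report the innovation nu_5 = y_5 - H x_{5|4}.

step 1: x^-=[-1.0471, 2.2797]  P^-=[0.8010 -0.1042; -0.1042 0.4076]  S=[1.2943]  K=[0.5979; 0.0014]  nu=[-0.7656]  x^+=[-1.5049, 2.2786]  P^+=[0.3383 -0.1053; -0.1053 0.4076]
step 2: x^-=[-1.4232, 2.4665]  P^-=[0.5362 -0.1518; -0.1518 0.4853]  S=[1.0101]  K=[0.4918; -0.0253]  nu=[0.0819]  x^+=[-1.3829, 2.4645]  P^+=[0.2919 -0.1392; -0.1392 0.4846]
step 3: x^-=[-1.3263, 2.6334]  P^-=[0.5043 -0.1794; -0.1794 0.5693]  S=[0.9695]  K=[0.4720; -0.0324]  nu=[-2.9283]  x^+=[-2.7086, 2.7282]  P^+=[0.2883 -0.1646; -0.1646 0.5683]
step 4: x^-=[-2.4929, 3.0801]  P^-=[0.5039 -0.2051; -0.2051 0.6582]  S=[0.9617]  K=[0.4685; -0.0354]  nu=[-1.7679]  x^+=[-3.3212, 3.1427]  P^+=[0.2928 -0.1892; -0.1892 0.6570]
step 5: x^-=[-3.0466, 3.5762]  P^-=[0.5097 -0.2315; -0.2315 0.7522]  S=[0.9602]  K=[0.4682; -0.0374]  nu=[2.3268]  x^+=[-1.9572, 3.4891]  P^+=[0.2993 -0.2147; -0.2147 0.7508]

innov = [2.3268]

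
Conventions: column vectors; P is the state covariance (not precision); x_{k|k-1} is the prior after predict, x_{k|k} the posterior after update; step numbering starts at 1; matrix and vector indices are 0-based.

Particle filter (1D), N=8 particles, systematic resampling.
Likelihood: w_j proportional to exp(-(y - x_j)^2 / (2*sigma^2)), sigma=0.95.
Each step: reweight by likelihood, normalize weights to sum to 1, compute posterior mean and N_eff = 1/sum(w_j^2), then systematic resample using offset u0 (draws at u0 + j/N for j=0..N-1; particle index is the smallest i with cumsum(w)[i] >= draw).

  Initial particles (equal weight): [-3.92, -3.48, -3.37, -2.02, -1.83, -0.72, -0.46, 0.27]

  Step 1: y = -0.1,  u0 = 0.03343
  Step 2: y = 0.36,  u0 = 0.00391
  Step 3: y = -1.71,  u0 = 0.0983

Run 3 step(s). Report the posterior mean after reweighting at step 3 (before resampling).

step 1: w=[0.0001, 0.0006, 0.0009, 0.0434, 0.0637, 0.2702, 0.3112, 0.3099]  mean=-0.4637  Neff=3.6785  idx=[3, 5, 5, 6, 6, 6, 7, 7]
step 2: w=[0.0084, 0.1018, 0.1018, 0.1338, 0.1338, 0.1338, 0.1933, 0.1933]  mean=-0.2438  Neff=6.7006  idx=[0, 2, 3, 4, 5, 6, 6, 7]
step 3: w=[0.3026, 0.1854, 0.1343, 0.1343, 0.1343, 0.0364, 0.0364, 0.0364]  mean=-0.9006  Neff=5.4342  idx=[0, 0, 1, 1, 2, 3, 4, 7]

post_mean = -0.9006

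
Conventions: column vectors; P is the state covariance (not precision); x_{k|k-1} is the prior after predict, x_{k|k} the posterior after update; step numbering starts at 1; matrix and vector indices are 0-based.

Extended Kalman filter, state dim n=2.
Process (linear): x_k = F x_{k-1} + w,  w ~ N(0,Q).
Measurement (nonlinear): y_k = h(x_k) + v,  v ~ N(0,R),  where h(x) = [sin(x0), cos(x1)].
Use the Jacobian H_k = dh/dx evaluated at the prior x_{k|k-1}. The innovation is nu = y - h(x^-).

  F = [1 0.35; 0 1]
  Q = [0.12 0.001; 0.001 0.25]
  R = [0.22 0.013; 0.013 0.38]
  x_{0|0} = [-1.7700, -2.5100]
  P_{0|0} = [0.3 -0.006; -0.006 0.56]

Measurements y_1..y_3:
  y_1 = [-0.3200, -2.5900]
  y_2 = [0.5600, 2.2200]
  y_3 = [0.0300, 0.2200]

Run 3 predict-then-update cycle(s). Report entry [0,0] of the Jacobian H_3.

step 1: x^-=[-2.6485, -2.5100]  P^-=[0.4844 0.1910; 0.1910 0.8100]  H_jac=[-0.8809 0.0000; 0.0000 0.5904]  S=[0.5959 -0.0863; -0.0863 0.6624]  K=[-0.7047 0.0784; -0.1812 0.6984]  nu=[0.1534, -1.7829]  x^+=[-2.8963, -3.7830]  P^+=[0.1749 0.0349; 0.0349 0.4455]
step 2: x^-=[-4.2204, -3.7830]  P^-=[0.3739 0.1919; 0.1919 0.6955]  H_jac=[-0.4724 0.0000; 0.0000 -0.5983]  S=[0.3034 0.0672; 0.0672 0.6290]  K=[-0.5548 -0.1232; -0.1558 -0.6449]  nu=[-0.3214, 3.0213]  x^+=[-4.4144, -5.6815]  P^+=[0.2618 0.0903; 0.0903 0.4130]
step 3: x^-=[-6.4029, -5.6815]  P^-=[0.4956 0.2359; 0.2359 0.6630]  H_jac=[0.9928 0.0000; 0.0000 -0.5661]  S=[0.7085 -0.1196; -0.1196 0.5924]  K=[0.6796 -0.0882; 0.2315 -0.5868]  nu=[0.1494, -0.6044]  x^+=[-6.2480, -5.2923]  P^+=[0.1494 0.0436; 0.0436 0.3886]

H_jac[0,0] = 0.9928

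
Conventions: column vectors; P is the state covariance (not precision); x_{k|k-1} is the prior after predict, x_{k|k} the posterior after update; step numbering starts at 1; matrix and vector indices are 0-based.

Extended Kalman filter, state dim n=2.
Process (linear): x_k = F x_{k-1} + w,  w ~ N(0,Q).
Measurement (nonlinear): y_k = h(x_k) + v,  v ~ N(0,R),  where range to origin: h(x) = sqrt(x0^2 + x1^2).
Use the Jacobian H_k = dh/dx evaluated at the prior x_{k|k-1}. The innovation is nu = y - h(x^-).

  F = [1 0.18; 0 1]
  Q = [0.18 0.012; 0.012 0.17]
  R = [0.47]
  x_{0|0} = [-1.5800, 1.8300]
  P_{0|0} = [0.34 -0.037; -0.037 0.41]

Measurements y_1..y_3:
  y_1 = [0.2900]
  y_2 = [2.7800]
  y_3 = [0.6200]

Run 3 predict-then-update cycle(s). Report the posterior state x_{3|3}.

x_post = [-0.6420, 1.0822]

step 1: x^-=[-1.2506, 1.8300]  P^-=[0.5200 0.0488; 0.0488 0.5800]  H_jac=[-0.5642 0.8256]  S=[0.9854]  K=[-0.2568; 0.4580]  nu=[-1.9265]  x^+=[-0.7558, 0.9477]  P^+=[0.4550 0.1647; 0.1647 0.3733]
step 2: x^-=[-0.5852, 0.9477]  P^-=[0.7064 0.2439; 0.2439 0.5433]  H_jac=[-0.5254 0.8508]  S=[0.8402]  K=[-0.1947; 0.3976]  nu=[1.6662]  x^+=[-0.9097, 1.6102]  P^+=[0.6745 0.3090; 0.3090 0.4105]
step 3: x^-=[-0.6199, 1.6102]  P^-=[0.9790 0.3948; 0.3948 0.5805]  H_jac=[-0.3593 0.9332]  S=[0.8371]  K=[0.0200; 0.4776]  nu=[-1.1054]  x^+=[-0.6420, 1.0822]  P^+=[0.9787 0.3869; 0.3869 0.3895]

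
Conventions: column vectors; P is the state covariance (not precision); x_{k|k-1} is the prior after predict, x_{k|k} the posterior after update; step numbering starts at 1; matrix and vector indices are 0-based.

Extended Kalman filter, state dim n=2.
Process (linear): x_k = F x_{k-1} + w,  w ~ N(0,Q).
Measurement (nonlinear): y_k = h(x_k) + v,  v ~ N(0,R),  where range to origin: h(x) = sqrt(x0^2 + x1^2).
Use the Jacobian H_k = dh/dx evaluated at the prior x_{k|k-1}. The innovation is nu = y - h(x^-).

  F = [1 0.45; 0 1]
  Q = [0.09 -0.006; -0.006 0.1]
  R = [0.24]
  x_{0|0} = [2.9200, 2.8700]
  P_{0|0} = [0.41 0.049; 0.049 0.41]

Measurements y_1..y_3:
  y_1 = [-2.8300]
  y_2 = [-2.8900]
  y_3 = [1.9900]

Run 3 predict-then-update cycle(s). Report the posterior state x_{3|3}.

x_post = [1.4503, 1.1925]

step 1: x^-=[4.2115, 2.8700]  P^-=[0.6271 0.2275; 0.2275 0.5100]  H_jac=[0.8264 0.5631]  S=[1.0417]  K=[0.6205; 0.4562]  nu=[-7.9264]  x^+=[-0.7065, -0.7458]  P^+=[0.2261 -0.0673; -0.0673 0.2932]
step 2: x^-=[-1.0421, -0.7458]  P^-=[0.3149 0.0586; 0.0586 0.3932]  H_jac=[-0.8132 -0.5820]  S=[0.6369]  K=[-0.4556; -0.4342]  nu=[-4.1715]  x^+=[0.8584, 1.0653]  P^+=[0.1827 -0.0674; -0.0674 0.2732]
step 3: x^-=[1.3378, 1.0653]  P^-=[0.2674 0.0496; 0.0496 0.3732]  H_jac=[0.7823 0.6229]  S=[0.5967]  K=[0.4022; 0.4546]  nu=[0.2799]  x^+=[1.4503, 1.1925]  P^+=[0.1708 -0.0595; -0.0595 0.2499]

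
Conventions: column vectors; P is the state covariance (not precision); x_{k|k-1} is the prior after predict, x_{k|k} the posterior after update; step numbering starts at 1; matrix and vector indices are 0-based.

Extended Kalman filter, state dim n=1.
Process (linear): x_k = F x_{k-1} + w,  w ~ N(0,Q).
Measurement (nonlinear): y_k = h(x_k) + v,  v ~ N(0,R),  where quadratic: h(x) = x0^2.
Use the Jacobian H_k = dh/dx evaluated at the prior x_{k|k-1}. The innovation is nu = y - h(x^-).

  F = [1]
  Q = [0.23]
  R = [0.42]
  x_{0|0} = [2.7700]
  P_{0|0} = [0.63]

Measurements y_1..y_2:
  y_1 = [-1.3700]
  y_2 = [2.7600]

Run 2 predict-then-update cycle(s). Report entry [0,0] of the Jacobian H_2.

step 1: x^-=[2.7700]  P^-=[0.8600]  H_jac=[5.5400]  S=[26.8148]  K=[0.1777]  nu=[-9.0429]  x^+=[1.1633]  P^+=[0.0135]
step 2: x^-=[1.1633]  P^-=[0.2435]  H_jac=[2.3265]  S=[1.7379]  K=[0.3259]  nu=[1.4068]  x^+=[1.6218]  P^+=[0.0588]

H_jac[0,0] = 2.3265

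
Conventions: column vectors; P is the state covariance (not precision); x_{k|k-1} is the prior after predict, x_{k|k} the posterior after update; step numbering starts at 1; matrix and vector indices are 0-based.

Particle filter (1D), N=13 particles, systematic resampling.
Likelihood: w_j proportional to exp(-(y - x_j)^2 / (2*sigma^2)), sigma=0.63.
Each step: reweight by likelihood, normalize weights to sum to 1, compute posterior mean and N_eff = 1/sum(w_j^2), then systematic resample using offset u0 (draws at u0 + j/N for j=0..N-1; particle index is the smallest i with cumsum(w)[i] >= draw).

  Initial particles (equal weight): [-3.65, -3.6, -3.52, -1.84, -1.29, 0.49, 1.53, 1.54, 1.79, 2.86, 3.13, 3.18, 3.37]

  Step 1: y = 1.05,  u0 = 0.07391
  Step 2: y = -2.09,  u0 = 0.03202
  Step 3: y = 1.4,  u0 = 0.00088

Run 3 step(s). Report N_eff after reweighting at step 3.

N_eff = 13.0000

step 1: w=[0.0000, 0.0000, 0.0000, 0.0000, 0.0004, 0.2506, 0.2783, 0.2749, 0.1866, 0.0060, 0.0016, 0.0012, 0.0004]  mean=1.3329  Neff=3.9894  idx=[5, 5, 5, 6, 6, 6, 7, 7, 7, 7, 8, 8, 10]
step 2: w=[0.3331, 0.3331, 0.3331, 0.0001, 0.0001, 0.0001, 0.0001, 0.0001, 0.0001, 0.0001, 0.0000, 0.0000, 0.0000]  mean=0.4907  Neff=3.0040  idx=[0, 0, 0, 0, 1, 1, 1, 1, 1, 2, 2, 2, 2]
step 3: w=[0.0769, 0.0769, 0.0769, 0.0769, 0.0769, 0.0769, 0.0769, 0.0769, 0.0769, 0.0769, 0.0769, 0.0769, 0.0769]  mean=0.4900  Neff=13.0000  idx=[0, 1, 2, 3, 4, 5, 6, 7, 8, 9, 10, 11, 12]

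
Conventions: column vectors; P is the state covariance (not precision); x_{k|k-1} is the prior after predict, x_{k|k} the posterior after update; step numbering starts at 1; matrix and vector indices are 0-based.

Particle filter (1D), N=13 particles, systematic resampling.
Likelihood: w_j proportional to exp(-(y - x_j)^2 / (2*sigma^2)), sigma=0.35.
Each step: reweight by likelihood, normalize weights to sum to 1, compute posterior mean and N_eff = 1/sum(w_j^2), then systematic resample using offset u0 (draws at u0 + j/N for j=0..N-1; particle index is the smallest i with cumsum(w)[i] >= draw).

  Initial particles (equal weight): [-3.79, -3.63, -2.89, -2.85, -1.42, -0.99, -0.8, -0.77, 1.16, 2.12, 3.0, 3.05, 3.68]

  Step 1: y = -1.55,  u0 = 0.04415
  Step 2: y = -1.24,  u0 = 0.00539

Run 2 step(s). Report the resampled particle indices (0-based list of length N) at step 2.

resampled_idx = [0, 0, 1, 2, 3, 4, 5, 6, 7, 8, 9, 10, 11]

step 1: w=[0.0000, 0.0000, 0.0005, 0.0007, 0.6680, 0.1990, 0.0721, 0.0597, 0.0000, 0.0000, 0.0000, 0.0000, 0.0000]  mean=-1.2527  Neff=2.0218  idx=[4, 4, 4, 4, 4, 4, 4, 4, 4, 5, 5, 6, 7]
step 2: w=[0.0851, 0.0851, 0.0851, 0.0851, 0.0851, 0.0851, 0.0851, 0.0851, 0.0851, 0.0753, 0.0753, 0.0441, 0.0394]  mean=-1.3023  Neff=12.4975  idx=[0, 0, 1, 2, 3, 4, 5, 6, 7, 8, 9, 10, 11]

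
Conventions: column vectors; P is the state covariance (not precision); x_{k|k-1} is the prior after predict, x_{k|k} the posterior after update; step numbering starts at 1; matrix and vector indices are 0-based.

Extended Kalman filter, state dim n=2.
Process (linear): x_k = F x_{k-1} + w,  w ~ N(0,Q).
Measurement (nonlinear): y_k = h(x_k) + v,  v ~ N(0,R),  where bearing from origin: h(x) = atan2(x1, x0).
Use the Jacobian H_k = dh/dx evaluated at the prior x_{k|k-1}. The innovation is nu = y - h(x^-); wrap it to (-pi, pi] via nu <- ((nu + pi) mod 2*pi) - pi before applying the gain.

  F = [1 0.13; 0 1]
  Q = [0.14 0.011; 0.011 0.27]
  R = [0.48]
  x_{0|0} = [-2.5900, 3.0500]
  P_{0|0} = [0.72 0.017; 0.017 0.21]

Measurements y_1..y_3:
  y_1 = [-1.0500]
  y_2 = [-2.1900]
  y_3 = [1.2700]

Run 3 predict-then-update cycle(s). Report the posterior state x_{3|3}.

x_post = [-2.8269, 2.6128]

step 1: x^-=[-2.1935, 3.0500]  P^-=[0.8680 0.0553; 0.0553 0.4800]  H_jac=[-0.2161 -0.1554]  S=[0.5358]  K=[-0.3661; -0.1615]  nu=[3.0389]  x^+=[-3.3060, 2.5592]  P^+=[0.7962 0.0236; 0.0236 0.4660]
step 2: x^-=[-2.9733, 2.5592]  P^-=[0.9502 0.0952; 0.0952 0.7360]  H_jac=[-0.1663 -0.1932]  S=[0.5399]  K=[-0.3267; -0.2927]  nu=[1.6623]  x^+=[-3.5164, 2.0726]  P^+=[0.8925 0.0436; 0.0436 0.6898]
step 3: x^-=[-3.2470, 2.0726]  P^-=[1.0555 0.1442; 0.1442 0.9598]  H_jac=[-0.1397 -0.2188]  S=[0.5554]  K=[-0.3223; -0.4144]  nu=[-1.3035]  x^+=[-2.8269, 2.6128]  P^+=[0.9978 0.0701; 0.0701 0.8644]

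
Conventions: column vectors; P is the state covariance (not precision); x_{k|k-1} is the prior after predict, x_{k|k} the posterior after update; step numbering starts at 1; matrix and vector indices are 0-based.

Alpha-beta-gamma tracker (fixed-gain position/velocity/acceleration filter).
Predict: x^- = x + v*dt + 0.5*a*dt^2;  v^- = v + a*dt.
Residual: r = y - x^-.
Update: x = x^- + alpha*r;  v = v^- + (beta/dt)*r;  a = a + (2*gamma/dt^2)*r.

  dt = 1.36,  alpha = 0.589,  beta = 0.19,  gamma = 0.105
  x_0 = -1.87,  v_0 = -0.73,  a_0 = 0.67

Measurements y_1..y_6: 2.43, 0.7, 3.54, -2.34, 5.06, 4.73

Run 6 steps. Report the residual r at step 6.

step 1: x_pred=-2.2432  r=4.6732  x^+=0.5093  v^+=0.8341  a^+=1.2006
step 2: x_pred=2.7540  r=-2.0540  x^+=1.5442  v^+=2.1799  a^+=0.9674
step 3: x_pred=5.4035  r=-1.8635  x^+=4.3059  v^+=3.2352  a^+=0.7558
step 4: x_pred=9.4048  r=-11.7448  x^+=2.4871  v^+=2.6223  a^+=-0.5777
step 5: x_pred=5.5192  r=-0.4592  x^+=5.2487  v^+=1.7725  a^+=-0.6298
step 6: x_pred=7.0769  r=-2.3469  x^+=5.6946  v^+=0.5881  a^+=-0.8963

resid = -2.3469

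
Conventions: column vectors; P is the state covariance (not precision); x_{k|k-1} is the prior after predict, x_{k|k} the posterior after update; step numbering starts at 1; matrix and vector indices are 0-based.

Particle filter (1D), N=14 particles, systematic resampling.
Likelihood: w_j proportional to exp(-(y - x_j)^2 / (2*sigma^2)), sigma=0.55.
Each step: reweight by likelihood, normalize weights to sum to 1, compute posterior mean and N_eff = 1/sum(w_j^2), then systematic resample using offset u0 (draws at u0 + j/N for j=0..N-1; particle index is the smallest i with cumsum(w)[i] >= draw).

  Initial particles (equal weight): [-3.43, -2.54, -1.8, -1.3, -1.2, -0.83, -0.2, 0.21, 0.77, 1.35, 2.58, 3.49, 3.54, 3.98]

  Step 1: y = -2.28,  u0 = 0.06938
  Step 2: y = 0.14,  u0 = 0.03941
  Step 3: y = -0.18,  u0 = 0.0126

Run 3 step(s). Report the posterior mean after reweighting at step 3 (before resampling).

post_mean = -0.8749

step 1: w=[0.0542, 0.4317, 0.3298, 0.0987, 0.0702, 0.0149, 0.0004, 0.0000, 0.0000, 0.0000, 0.0000, 0.0000, 0.0000, 0.0000]  mean=-2.1013  Neff=3.1951  idx=[1, 1, 1, 1, 1, 1, 2, 2, 2, 2, 2, 3, 4, 5]
step 2: w=[0.0000, 0.0000, 0.0000, 0.0000, 0.0000, 0.0000, 0.0065, 0.0065, 0.0065, 0.0065, 0.0065, 0.1065, 0.1686, 0.6923]  mean=-0.9742  Neff=1.9261  idx=[11, 11, 12, 12, 13, 13, 13, 13, 13, 13, 13, 13, 13, 13]
step 3: w=[0.0225, 0.0225, 0.0321, 0.0321, 0.0891, 0.0891, 0.0891, 0.0891, 0.0891, 0.0891, 0.0891, 0.0891, 0.0891, 0.0891]  mean=-0.8749  Neff=12.1323  idx=[0, 3, 4, 5, 6, 6, 7, 8, 9, 10, 10, 11, 12, 13]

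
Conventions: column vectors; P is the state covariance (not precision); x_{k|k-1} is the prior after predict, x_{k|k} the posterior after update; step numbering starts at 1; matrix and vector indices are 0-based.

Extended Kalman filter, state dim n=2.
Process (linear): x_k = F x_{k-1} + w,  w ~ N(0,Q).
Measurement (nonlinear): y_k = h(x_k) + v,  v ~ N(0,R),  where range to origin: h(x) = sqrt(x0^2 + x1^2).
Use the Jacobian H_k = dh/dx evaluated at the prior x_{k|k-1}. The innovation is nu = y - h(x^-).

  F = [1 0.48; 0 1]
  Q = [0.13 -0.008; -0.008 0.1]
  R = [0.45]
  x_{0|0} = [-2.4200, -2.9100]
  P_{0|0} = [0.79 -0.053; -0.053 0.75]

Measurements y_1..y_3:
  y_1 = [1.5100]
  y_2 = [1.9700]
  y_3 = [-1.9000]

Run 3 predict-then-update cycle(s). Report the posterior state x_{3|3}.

x_post = [-0.4387, 0.5145]

step 1: x^-=[-3.8168, -2.9100]  P^-=[1.0419 0.2990; 0.2990 0.8500]  H_jac=[-0.7952 -0.6063]  S=[1.7097]  K=[-0.5907; -0.4405]  nu=[-3.2896]  x^+=[-1.8738, -1.4609]  P^+=[0.4454 -0.1458; -0.1458 0.5182]
step 2: x^-=[-2.5750, -1.4609]  P^-=[0.5548 0.0949; 0.0949 0.6182]  H_jac=[-0.8698 -0.4935]  S=[1.1017]  K=[-0.4805; -0.3518]  nu=[-0.9906]  x^+=[-2.0990, -1.1124]  P^+=[0.3004 -0.0914; -0.0914 0.4819]
step 3: x^-=[-2.6330, -1.1124]  P^-=[0.4538 0.1319; 0.1319 0.5819]  H_jac=[-0.9212 -0.3892]  S=[1.0178]  K=[-0.4611; -0.3419]  nu=[-4.7583]  x^+=[-0.4387, 0.5145]  P^+=[0.2373 -0.0285; -0.0285 0.4629]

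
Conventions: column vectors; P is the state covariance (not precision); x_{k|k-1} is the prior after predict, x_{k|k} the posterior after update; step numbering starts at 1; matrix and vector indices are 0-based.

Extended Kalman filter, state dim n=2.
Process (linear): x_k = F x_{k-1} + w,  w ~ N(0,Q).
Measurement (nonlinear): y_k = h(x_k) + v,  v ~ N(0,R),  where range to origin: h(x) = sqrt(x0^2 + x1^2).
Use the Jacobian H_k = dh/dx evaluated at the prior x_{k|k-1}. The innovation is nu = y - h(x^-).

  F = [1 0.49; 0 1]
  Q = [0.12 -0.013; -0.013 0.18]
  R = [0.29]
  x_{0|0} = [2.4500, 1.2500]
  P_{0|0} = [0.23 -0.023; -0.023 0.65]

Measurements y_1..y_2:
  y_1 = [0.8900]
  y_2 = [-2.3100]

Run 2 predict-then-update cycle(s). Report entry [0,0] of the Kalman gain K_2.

K[0,0] = 0.5770

step 1: x^-=[3.0625, 1.2500]  P^-=[0.4835 0.2825; 0.2825 0.8300]  H_jac=[0.9258 0.3779]  S=[1.0207]  K=[0.5432; 0.5636]  nu=[-2.4178]  x^+=[1.7492, -0.1125]  P^+=[0.1824 -0.0299; -0.0299 0.5058]
step 2: x^-=[1.6940, -0.1125]  P^-=[0.3945 0.2049; 0.2049 0.6858]  H_jac=[0.9978 -0.0663]  S=[0.6586]  K=[0.5770; 0.2414]  nu=[-4.0078]  x^+=[-0.6183, -1.0801]  P^+=[0.1752 0.1132; 0.1132 0.6475]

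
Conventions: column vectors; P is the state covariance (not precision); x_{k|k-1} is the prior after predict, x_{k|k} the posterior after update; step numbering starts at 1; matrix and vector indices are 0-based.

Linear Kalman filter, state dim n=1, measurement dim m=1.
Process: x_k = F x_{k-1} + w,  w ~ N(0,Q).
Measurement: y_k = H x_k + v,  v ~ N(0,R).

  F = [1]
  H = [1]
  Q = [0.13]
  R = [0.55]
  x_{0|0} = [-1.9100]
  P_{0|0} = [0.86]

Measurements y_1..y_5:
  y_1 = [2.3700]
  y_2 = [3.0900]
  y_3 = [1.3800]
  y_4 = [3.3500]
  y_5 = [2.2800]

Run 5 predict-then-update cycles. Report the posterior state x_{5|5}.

step 1: x^-=[-1.9100]  P^-=[0.9900]  S=[1.5400]  K=[0.6429]  nu=[4.2800]  x^+=[0.8414]  P^+=[0.3536]
step 2: x^-=[0.8414]  P^-=[0.4836]  S=[1.0336]  K=[0.4679]  nu=[2.2486]  x^+=[1.8935]  P^+=[0.2573]
step 3: x^-=[1.8935]  P^-=[0.3873]  S=[0.9373]  K=[0.4132]  nu=[-0.5135]  x^+=[1.6813]  P^+=[0.2273]
step 4: x^-=[1.6813]  P^-=[0.3573]  S=[0.9073]  K=[0.3938]  nu=[1.6687]  x^+=[2.3384]  P^+=[0.2166]
step 5: x^-=[2.3384]  P^-=[0.3466]  S=[0.8966]  K=[0.3866]  nu=[-0.0584]  x^+=[2.3158]  P^+=[0.2126]

x_post = [2.3158]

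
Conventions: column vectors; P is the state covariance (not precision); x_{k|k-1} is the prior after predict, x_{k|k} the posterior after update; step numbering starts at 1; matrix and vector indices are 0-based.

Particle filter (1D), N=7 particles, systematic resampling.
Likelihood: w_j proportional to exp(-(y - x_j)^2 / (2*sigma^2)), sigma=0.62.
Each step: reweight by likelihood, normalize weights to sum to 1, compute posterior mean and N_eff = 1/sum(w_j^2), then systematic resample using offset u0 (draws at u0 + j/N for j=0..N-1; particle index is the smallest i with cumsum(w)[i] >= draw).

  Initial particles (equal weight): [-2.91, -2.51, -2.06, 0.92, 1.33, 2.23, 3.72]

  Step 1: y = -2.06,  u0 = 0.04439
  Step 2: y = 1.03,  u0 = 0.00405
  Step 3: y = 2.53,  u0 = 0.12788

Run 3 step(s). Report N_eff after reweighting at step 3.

step 1: w=[0.1810, 0.3559, 0.4631, 0.0000, 0.0000, 0.0000, 0.0000]  mean=-2.3740  Neff=2.6745  idx=[0, 1, 1, 1, 2, 2, 2]
step 2: w=[0.0001, 0.0067, 0.0067, 0.0067, 0.3265, 0.3265, 0.3265]  mean=-2.0692  Neff=3.1246  idx=[1, 4, 4, 5, 5, 6, 6]
step 3: w=[0.0006, 0.1666, 0.1666, 0.1666, 0.1666, 0.1666, 0.1666]  mean=-2.0603  Neff=6.0071  idx=[1, 2, 3, 4, 5, 6, 6]

N_eff = 6.0071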